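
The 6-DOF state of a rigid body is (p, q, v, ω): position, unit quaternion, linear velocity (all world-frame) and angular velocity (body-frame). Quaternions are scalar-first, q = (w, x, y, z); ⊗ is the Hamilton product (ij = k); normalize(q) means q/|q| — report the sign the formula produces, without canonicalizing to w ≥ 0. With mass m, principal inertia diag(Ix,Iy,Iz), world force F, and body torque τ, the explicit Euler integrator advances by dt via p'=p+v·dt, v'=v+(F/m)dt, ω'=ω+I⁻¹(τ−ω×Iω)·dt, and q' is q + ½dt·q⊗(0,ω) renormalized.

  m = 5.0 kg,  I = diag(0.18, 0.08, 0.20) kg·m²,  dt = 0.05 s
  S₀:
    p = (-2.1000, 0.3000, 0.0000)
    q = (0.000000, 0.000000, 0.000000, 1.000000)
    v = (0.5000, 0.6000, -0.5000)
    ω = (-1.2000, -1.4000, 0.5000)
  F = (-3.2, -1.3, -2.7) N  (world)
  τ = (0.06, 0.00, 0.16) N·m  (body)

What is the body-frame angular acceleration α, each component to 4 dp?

gyro term ω×Iω = (-0.0840, 0.0120, -0.1680)
(τ − ω×Iω)/I = (0.8000, -0.1500, 1.6400)

α = (0.8000, -0.1500, 1.6400)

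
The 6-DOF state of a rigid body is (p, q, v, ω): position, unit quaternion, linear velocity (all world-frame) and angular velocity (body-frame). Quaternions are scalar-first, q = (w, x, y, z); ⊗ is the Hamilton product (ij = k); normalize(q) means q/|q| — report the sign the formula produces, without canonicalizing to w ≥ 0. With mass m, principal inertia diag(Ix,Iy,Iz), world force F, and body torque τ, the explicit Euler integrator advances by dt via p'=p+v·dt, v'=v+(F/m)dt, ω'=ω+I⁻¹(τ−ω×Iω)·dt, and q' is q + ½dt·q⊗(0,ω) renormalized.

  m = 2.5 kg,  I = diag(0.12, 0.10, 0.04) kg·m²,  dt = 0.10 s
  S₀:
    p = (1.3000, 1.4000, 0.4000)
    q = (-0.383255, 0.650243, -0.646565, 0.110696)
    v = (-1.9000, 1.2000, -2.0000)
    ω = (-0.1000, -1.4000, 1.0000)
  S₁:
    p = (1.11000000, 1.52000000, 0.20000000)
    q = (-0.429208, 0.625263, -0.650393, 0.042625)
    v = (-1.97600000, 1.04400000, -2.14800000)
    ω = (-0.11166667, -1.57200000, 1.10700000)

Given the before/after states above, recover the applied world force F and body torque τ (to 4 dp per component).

F = (-1.9000, -3.9000, -3.7000)
τ = (0.0700, -0.1800, 0.0400)

Δv = v₁−v₀ = (-0.07600000, -0.15600000, -0.14800000)
m·(v₁−v₀)/dt = (-1.9000, -3.9000, -3.7000)
rate change Δω = (-0.01166667, -0.17200000, 0.10700000)
gyro term ω₀×Iω₀ = (0.0840, -0.0080, -0.0028)
I·α + gyro = (0.0700, -0.1800, 0.0400)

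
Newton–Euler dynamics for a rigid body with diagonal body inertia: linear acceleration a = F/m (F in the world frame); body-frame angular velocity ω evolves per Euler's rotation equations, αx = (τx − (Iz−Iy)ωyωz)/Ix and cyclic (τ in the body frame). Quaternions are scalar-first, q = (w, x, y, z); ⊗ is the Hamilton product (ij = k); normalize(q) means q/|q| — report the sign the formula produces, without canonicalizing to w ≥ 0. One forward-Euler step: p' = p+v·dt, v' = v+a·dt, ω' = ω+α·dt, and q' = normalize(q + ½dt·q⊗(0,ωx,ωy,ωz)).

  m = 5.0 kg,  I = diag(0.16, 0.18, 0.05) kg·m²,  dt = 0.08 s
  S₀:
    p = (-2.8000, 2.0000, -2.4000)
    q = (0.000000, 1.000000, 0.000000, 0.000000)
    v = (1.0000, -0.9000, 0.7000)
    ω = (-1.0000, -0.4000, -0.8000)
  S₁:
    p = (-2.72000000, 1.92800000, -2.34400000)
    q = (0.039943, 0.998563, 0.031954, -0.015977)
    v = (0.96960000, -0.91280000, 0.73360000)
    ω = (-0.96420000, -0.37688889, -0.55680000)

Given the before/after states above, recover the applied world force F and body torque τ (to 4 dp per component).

F = (-1.9000, -0.8000, 2.1000)
τ = (0.0300, 0.1400, 0.1600)

v₁ − v₀ = (-0.03040000, -0.01280000, 0.03360000)
F = m·Δv/dt = (-1.9000, -0.8000, 2.1000)
ω₁ − ω₀ = (0.03580000, 0.02311111, 0.24320000)
τ = I·(Δω/dt) + ω₀×(Iω₀) = (0.0300, 0.1400, 0.1600)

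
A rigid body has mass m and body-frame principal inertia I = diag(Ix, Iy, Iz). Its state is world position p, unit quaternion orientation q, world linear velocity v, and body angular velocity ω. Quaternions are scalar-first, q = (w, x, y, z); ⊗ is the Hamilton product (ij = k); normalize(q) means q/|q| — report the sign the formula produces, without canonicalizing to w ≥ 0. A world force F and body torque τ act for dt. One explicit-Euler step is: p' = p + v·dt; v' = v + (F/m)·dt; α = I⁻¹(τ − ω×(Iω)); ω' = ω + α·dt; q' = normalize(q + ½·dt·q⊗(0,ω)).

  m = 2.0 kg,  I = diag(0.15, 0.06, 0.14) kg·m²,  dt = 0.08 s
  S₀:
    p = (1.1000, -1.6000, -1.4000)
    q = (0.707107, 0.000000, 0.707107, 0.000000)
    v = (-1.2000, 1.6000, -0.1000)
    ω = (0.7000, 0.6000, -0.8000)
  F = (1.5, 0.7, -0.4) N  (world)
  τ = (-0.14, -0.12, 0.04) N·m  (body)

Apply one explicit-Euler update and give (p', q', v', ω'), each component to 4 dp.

p' = (1.0040, -1.4720, -1.4080)
q' = (0.6893, -0.0028, 0.7232, -0.0424)
v' = (-1.1400, 1.6280, -0.1160)
ω' = (0.6458, 0.4475, -0.7555)

α = I⁻¹(τ − ω×Iω) = (-0.6773, -1.9067, 0.5557)
ω + α·dt = (0.6458, 0.4475, -0.7555)
2q̇ = q⊗(0,ω) = (-0.4242642, -0.0707107, 0.4242642, -1.0606605)
q + ½dt·q⊗(0,ω), renormalized = (0.6893, -0.0028, 0.7232, -0.0424)
new position p' = (1.0040, -1.4720, -1.4080)
v + (F/m)dt = (-1.1400, 1.6280, -0.1160)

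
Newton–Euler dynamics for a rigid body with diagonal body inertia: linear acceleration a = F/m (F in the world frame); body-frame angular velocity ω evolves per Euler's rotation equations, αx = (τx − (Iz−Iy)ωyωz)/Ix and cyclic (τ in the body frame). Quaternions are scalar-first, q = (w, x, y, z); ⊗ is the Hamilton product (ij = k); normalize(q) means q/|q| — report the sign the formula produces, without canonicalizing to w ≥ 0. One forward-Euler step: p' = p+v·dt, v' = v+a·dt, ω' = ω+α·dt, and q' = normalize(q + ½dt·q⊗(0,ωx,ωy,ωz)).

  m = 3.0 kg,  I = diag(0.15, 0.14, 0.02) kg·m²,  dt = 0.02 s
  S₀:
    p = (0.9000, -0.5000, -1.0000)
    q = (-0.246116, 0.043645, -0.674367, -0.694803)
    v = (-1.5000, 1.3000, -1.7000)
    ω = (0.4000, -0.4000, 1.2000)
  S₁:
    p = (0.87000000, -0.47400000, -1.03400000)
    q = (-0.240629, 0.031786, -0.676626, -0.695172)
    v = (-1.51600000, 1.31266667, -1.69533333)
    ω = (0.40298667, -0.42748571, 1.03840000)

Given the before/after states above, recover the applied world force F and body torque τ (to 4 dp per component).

velocity change Δv = (-0.01600000, 0.01266667, 0.00466667)
applied force F = (-2.4000, 1.9000, 0.7000)
rate change Δω = (0.00298667, -0.02748571, -0.16160000)
ω₀×(Iω₀) = (0.0576, 0.0624, 0.0016)
I·α + gyro = (0.0800, -0.1300, -0.1600)

F = (-2.4000, 1.9000, 0.7000)
τ = (0.0800, -0.1300, -0.1600)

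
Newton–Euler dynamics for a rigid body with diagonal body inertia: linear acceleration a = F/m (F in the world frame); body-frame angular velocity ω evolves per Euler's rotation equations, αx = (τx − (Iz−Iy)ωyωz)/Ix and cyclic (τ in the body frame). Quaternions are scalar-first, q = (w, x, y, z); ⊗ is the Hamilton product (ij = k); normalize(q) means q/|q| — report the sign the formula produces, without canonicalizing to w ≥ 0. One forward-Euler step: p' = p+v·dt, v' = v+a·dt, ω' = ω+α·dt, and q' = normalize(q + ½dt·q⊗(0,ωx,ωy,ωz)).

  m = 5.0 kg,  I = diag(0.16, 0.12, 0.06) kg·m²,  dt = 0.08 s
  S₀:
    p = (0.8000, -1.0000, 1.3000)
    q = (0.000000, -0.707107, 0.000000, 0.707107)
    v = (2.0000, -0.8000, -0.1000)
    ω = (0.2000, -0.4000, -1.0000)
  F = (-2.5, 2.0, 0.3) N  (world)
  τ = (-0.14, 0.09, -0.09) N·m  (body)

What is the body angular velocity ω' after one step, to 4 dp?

angular accel α = (-0.7250, 0.9167, -1.5533)
ω' = ω + α·dt = (0.1420, -0.3267, -1.1243)

ω' = (0.1420, -0.3267, -1.1243)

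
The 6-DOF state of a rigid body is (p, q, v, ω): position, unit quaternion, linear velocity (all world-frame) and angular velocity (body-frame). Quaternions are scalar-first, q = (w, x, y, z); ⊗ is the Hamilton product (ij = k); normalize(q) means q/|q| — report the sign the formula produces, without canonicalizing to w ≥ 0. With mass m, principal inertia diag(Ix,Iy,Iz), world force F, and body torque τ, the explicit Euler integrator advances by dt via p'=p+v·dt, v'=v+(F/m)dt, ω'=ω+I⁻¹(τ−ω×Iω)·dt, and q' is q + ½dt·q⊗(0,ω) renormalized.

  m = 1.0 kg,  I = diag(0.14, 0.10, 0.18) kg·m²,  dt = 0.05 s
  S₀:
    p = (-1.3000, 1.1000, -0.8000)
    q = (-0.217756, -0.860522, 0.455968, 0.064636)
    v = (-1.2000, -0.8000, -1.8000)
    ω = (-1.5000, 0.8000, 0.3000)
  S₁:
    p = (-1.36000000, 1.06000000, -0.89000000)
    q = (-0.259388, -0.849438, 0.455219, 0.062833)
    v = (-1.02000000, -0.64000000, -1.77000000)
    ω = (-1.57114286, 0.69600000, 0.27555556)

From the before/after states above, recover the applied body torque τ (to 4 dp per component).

Δω = ω₁−ω₀ = (-0.07114286, -0.10400000, -0.02444444)
ω₀×(Iω₀) = (0.0192, 0.0180, 0.0480)
I·α + gyro = (-0.1800, -0.1900, -0.0400)

τ = (-0.1800, -0.1900, -0.0400)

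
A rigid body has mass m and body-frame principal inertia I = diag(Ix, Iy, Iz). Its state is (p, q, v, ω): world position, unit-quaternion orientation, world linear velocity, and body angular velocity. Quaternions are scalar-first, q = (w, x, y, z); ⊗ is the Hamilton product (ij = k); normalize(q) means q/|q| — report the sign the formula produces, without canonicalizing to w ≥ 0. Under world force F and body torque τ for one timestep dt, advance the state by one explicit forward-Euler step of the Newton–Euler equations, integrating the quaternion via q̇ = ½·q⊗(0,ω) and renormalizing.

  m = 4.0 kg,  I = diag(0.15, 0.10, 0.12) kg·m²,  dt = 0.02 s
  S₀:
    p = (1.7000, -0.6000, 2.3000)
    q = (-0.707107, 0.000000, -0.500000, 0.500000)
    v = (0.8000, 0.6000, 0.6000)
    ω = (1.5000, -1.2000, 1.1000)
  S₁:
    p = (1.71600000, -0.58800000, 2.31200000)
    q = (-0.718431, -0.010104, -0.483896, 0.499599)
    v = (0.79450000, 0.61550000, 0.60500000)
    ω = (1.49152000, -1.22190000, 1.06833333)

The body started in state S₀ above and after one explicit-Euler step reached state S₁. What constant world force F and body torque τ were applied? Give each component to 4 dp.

F = (-1.1000, 3.1000, 1.0000)
τ = (-0.0900, -0.0600, -0.1000)

v₁ − v₀ = (-0.00550000, 0.01550000, 0.00500000)
F = m·Δv/dt = (-1.1000, 3.1000, 1.0000)
rate change Δω = (-0.00848000, -0.02190000, -0.03166667)
applied torque τ = (-0.0900, -0.0600, -0.1000)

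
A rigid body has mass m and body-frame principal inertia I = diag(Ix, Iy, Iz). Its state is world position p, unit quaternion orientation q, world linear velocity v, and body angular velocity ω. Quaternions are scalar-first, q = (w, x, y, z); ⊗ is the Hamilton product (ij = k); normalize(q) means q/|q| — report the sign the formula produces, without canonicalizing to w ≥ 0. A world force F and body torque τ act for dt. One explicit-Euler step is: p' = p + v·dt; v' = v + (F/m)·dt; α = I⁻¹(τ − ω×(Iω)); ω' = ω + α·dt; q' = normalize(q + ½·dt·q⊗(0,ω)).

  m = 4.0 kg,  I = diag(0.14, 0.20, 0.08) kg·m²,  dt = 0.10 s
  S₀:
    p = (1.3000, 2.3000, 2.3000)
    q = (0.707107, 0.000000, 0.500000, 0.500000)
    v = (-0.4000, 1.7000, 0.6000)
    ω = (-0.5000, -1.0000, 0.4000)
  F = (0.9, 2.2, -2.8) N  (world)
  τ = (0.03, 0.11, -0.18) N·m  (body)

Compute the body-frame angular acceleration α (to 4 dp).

ω×(Iω) gyroscopic = (0.0480, -0.0120, 0.0300)
(τ − ω×Iω)/I = (-0.1286, 0.6100, -2.6250)

α = (-0.1286, 0.6100, -2.6250)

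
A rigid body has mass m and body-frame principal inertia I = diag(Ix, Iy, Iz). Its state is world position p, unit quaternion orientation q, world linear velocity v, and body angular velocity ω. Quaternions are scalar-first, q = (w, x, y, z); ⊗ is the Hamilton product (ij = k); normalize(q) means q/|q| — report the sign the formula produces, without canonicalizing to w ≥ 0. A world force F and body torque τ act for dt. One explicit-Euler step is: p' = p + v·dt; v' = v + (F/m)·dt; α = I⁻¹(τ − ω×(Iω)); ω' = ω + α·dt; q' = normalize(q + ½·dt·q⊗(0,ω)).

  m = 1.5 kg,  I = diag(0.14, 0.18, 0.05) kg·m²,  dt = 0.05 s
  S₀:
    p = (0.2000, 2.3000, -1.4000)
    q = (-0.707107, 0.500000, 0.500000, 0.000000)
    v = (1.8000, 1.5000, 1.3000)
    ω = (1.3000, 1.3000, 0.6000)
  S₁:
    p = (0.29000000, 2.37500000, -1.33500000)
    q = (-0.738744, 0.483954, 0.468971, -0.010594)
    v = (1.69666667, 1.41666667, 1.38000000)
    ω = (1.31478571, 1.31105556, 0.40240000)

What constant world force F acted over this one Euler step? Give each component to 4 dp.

F = (-3.1000, -2.5000, 2.4000)

velocity change Δv = (-0.10333333, -0.08333333, 0.08000000)
applied force F = (-3.1000, -2.5000, 2.4000)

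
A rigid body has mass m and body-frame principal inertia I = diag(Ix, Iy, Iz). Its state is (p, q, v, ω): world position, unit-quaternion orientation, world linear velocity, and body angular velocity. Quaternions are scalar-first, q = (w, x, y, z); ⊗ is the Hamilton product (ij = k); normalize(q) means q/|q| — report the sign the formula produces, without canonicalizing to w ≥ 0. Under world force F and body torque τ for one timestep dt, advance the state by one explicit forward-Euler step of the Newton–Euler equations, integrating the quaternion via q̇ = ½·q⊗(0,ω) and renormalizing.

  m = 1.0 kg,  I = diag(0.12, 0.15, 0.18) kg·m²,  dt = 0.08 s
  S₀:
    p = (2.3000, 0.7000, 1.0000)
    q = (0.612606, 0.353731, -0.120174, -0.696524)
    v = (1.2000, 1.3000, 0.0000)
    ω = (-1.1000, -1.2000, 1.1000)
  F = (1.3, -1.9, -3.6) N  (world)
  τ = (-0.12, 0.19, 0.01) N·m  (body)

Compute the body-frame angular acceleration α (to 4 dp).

gyro term ω×Iω = (-0.0396, 0.0726, 0.0396)
(τ − ω×Iω)/I = (-0.6700, 0.7827, -0.1644)

α = (-0.6700, 0.7827, -0.1644)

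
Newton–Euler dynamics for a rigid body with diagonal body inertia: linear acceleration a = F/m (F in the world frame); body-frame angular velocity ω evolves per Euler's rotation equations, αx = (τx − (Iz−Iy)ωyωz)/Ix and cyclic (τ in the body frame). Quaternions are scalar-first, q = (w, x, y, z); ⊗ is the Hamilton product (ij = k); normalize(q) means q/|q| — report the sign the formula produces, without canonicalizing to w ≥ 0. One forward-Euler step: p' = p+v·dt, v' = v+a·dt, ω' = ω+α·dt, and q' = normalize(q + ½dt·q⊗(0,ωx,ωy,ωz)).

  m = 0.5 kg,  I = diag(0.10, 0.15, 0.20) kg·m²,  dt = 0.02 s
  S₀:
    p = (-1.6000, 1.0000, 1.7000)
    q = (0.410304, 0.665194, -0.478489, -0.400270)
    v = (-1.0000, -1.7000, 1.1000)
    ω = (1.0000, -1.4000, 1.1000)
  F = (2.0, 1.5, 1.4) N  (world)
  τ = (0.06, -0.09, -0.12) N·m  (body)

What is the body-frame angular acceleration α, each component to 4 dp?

precession coupling ω×(Iω) = (-0.0770, -0.1100, -0.0700)
(τ − ω×Iω)/I = (1.3700, 0.1333, -0.2500)

α = (1.3700, 0.1333, -0.2500)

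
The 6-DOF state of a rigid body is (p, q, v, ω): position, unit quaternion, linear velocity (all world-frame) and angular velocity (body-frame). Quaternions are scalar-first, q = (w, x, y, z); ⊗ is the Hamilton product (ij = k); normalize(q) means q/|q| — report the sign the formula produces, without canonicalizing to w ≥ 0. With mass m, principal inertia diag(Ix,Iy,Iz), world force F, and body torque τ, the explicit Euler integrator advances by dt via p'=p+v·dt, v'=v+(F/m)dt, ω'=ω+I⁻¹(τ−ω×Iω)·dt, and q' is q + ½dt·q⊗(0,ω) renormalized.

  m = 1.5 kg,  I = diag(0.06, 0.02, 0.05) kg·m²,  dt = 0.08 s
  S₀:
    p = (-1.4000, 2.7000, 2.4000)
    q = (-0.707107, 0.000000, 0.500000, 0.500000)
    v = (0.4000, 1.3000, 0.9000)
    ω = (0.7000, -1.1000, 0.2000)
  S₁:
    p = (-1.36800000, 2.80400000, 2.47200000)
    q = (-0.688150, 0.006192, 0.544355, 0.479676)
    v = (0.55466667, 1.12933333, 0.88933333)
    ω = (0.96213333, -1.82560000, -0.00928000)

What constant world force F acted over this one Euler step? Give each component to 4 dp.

F = (2.9000, -3.2000, -0.2000)

v₁ − v₀ = (0.15466667, -0.17066667, -0.01066667)
m·(v₁−v₀)/dt = (2.9000, -3.2000, -0.2000)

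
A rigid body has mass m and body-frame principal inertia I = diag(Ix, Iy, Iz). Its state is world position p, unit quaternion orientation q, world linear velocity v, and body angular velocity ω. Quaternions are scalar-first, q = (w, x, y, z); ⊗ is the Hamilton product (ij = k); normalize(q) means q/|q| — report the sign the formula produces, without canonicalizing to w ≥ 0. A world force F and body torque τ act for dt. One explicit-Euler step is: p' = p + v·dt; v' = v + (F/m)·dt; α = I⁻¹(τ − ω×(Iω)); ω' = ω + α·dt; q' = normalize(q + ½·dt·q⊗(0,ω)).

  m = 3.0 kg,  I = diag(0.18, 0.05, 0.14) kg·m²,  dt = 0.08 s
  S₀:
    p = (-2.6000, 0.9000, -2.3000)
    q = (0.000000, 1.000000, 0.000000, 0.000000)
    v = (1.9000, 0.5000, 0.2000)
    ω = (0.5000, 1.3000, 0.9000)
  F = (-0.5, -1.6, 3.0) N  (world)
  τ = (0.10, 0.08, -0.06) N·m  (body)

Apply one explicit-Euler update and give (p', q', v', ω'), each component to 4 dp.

p' = (-2.4480, 0.9400, -2.2840)
q' = (-0.0200, 0.9978, -0.0359, 0.0519)
v' = (1.8867, 0.4573, 0.2800)
ω' = (0.4976, 1.3992, 0.9140)

angular accel α = (-0.0294, 1.2400, 0.1750)
ω' = ω + α·dt = (0.4976, 1.3992, 0.9140)
2q̇ = q⊗(0,ω) = (-0.5000000, 0.0000000, -0.9000000, 1.3000000)
q' = normalize(q + ½dt·q⊗(0,ω)) = (-0.0200, 0.9978, -0.0359, 0.0519)
p' = p + v·dt = (-2.4480, 0.9400, -2.2840)
v' = v + a·dt = (1.8867, 0.4573, 0.2800)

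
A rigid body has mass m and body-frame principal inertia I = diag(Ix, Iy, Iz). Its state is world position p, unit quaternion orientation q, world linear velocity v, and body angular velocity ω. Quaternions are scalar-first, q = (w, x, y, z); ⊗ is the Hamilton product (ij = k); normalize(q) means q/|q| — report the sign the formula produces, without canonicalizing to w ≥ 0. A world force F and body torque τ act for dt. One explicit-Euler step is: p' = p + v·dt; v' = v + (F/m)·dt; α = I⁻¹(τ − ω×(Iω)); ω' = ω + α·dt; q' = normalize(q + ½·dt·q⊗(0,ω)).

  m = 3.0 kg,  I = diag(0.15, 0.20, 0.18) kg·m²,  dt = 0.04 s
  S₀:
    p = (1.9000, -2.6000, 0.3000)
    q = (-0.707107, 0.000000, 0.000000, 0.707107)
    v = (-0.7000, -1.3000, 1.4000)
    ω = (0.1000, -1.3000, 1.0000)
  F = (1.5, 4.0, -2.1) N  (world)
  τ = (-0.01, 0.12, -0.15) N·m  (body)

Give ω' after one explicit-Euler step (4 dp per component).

precession coupling ω×(Iω) = (0.0260, -0.0030, -0.0065)
(τ − ω×Iω)/I = (-0.2400, 0.6150, -0.7972)
ω' = ω + α·dt = (0.0904, -1.2754, 0.9681)

ω' = (0.0904, -1.2754, 0.9681)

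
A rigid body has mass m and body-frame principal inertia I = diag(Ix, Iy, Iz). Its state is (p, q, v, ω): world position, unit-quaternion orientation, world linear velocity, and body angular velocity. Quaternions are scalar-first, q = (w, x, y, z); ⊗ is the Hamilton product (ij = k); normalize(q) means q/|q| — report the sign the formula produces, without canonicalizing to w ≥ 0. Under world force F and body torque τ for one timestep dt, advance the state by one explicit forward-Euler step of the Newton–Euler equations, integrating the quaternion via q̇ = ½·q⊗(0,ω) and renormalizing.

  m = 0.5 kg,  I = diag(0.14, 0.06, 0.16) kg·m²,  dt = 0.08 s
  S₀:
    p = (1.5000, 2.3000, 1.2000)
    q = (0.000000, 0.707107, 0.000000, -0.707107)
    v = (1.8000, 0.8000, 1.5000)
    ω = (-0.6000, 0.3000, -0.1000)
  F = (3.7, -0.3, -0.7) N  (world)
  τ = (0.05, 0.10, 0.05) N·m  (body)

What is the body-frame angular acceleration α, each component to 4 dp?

α = (0.3786, 1.6867, 0.2225)

gyro term ω×Iω = (-0.0030, -0.0012, 0.0144)
(τ − ω×Iω)/I = (0.3786, 1.6867, 0.2225)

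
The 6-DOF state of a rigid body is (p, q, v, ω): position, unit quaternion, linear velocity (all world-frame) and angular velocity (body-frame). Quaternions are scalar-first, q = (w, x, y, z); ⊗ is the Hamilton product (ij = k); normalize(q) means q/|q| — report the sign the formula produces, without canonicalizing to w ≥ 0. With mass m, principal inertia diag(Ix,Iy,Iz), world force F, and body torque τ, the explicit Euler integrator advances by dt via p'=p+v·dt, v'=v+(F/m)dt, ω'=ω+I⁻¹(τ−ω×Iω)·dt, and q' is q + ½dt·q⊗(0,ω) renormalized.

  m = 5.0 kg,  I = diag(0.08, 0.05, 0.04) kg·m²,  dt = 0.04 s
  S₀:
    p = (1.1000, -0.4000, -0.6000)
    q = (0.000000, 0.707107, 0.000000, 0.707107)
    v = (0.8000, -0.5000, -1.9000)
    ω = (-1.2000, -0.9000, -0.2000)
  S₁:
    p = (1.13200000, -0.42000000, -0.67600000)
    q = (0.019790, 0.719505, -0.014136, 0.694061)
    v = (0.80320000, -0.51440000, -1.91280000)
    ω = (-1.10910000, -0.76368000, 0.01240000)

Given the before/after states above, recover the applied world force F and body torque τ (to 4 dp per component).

rate change Δω = (0.09090000, 0.13632000, 0.21240000)
precession coupling = (-0.0018, 0.0096, -0.0324)
τ = I·(Δω/dt) + ω₀×(Iω₀) = (0.1800, 0.1800, 0.1800)
v₁ − v₀ = (0.00320000, -0.01440000, -0.01280000)
m·(v₁−v₀)/dt = (0.4000, -1.8000, -1.6000)

F = (0.4000, -1.8000, -1.6000)
τ = (0.1800, 0.1800, 0.1800)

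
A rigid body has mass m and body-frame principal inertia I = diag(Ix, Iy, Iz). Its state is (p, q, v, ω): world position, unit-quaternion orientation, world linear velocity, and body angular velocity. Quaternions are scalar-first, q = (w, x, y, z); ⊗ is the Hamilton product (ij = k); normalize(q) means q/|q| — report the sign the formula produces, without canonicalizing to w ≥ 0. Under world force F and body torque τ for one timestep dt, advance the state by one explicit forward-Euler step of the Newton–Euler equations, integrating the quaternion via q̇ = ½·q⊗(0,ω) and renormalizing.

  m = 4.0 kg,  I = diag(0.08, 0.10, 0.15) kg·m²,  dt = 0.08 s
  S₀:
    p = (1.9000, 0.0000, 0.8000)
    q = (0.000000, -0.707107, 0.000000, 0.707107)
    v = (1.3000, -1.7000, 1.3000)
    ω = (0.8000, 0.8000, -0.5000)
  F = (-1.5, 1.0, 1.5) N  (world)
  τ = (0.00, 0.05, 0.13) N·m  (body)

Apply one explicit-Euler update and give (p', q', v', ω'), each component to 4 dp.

p' = (2.0040, -0.1360, 0.9040)
q' = (0.0367, -0.7288, 0.0085, 0.6836)
v' = (1.2700, -1.6800, 1.3300)
ω' = (0.8200, 0.8176, -0.4375)

(τ − ω×Iω)/I = (0.2500, 0.2200, 0.7813)
ω + α·dt = (0.8200, 0.8176, -0.4375)
Hamilton product q⊗(0,ω) = (0.9192391, -0.5656856, 0.2121321, -0.5656856)
q + ½dt·q⊗(0,ω), renormalized = (0.0367, -0.7288, 0.0085, 0.6836)
new position p' = (2.0040, -0.1360, 0.9040)
new velocity v' = (1.2700, -1.6800, 1.3300)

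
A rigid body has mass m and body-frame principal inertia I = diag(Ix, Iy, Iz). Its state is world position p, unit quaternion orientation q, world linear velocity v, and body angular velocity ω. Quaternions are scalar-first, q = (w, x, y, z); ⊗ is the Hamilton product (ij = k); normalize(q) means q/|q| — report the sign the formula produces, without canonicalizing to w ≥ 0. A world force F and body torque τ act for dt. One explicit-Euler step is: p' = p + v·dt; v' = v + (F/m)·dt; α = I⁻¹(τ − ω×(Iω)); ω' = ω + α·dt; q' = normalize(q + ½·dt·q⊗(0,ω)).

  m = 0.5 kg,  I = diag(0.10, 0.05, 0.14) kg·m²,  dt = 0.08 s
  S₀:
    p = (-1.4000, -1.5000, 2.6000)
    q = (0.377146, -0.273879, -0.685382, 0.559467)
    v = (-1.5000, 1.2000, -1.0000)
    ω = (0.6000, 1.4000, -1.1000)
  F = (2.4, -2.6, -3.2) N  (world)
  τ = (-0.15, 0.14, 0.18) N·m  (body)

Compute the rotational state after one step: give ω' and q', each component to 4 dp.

(τ − ω×Iω)/I = (-0.1140, 2.2720, 1.5857)
ω + α·dt = (0.5909, 1.5818, -0.9731)
Hamilton product q⊗(0,ω) = (1.7392759, 0.1969540, 0.5624177, -0.3870620)
q + ½dt·q⊗(0,ω), renormalized = (0.4455, -0.2653, -0.6610, 0.5425)

ω' = (0.5909, 1.5818, -0.9731)
q' = (0.4455, -0.2653, -0.6610, 0.5425)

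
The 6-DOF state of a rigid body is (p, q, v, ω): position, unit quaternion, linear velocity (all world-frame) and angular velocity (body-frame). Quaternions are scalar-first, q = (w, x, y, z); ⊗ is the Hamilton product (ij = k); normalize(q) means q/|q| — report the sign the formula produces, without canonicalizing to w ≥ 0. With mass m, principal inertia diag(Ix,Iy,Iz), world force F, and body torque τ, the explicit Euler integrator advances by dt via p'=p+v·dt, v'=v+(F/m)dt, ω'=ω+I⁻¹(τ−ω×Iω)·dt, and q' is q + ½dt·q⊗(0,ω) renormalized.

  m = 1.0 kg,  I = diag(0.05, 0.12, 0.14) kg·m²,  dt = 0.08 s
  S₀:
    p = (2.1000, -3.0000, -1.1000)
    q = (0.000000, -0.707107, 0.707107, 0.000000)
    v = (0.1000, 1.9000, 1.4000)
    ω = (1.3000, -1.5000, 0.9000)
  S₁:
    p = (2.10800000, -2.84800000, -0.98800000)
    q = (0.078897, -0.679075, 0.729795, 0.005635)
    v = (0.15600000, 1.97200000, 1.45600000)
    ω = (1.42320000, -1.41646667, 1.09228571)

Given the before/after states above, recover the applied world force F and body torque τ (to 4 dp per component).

F = (0.7000, 0.9000, 0.7000)
τ = (0.0500, 0.0200, 0.2000)

ω₁ − ω₀ = (0.12320000, 0.08353333, 0.19228571)
I·α + gyro = (0.0500, 0.0200, 0.2000)
Δv = v₁−v₀ = (0.05600000, 0.07200000, 0.05600000)
m·(v₁−v₀)/dt = (0.7000, 0.9000, 0.7000)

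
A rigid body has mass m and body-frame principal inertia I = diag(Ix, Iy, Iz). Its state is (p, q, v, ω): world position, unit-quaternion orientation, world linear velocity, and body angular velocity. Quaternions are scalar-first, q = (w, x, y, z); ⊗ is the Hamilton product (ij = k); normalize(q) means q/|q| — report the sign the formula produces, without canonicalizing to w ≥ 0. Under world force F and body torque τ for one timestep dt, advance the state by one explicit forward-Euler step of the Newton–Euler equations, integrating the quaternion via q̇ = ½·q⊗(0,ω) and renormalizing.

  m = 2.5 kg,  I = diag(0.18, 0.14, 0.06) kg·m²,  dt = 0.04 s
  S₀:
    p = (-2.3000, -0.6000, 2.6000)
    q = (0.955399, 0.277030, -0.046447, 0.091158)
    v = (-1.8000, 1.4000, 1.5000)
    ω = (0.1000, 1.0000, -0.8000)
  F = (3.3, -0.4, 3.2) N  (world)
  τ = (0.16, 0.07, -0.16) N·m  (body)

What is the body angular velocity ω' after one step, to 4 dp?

ω×(Iω) gyroscopic = (0.0640, -0.0096, -0.0040)
angular accel α = (0.5333, 0.5686, -2.6000)
ω' = ω + α·dt = (0.1213, 1.0227, -0.9040)

ω' = (0.1213, 1.0227, -0.9040)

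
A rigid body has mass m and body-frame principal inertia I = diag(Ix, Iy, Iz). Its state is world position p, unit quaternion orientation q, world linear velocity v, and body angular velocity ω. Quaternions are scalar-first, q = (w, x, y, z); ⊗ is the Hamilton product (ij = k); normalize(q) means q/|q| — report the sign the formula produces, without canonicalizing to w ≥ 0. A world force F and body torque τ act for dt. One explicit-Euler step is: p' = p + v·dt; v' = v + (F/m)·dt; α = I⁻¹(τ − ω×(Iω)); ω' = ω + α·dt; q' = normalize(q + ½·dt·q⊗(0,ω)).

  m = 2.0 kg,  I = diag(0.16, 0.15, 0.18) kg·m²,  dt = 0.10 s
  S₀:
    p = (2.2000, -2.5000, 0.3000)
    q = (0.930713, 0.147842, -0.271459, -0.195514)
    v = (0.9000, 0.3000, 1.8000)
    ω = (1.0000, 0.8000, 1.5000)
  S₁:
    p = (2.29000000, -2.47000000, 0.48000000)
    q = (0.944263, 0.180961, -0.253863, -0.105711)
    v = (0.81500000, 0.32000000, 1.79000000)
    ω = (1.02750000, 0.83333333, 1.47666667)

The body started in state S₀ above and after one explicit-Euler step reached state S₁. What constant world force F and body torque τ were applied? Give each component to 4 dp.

ω₁ − ω₀ = (0.02750000, 0.03333333, -0.02333333)
gyro term ω₀×Iω₀ = (0.0360, -0.0300, -0.0080)
τ = I·(Δω/dt) + ω₀×(Iω₀) = (0.0800, 0.0200, -0.0500)
v₁ − v₀ = (-0.08500000, 0.02000000, -0.01000000)
F = m·Δv/dt = (-1.7000, 0.4000, -0.2000)

F = (-1.7000, 0.4000, -0.2000)
τ = (0.0800, 0.0200, -0.0500)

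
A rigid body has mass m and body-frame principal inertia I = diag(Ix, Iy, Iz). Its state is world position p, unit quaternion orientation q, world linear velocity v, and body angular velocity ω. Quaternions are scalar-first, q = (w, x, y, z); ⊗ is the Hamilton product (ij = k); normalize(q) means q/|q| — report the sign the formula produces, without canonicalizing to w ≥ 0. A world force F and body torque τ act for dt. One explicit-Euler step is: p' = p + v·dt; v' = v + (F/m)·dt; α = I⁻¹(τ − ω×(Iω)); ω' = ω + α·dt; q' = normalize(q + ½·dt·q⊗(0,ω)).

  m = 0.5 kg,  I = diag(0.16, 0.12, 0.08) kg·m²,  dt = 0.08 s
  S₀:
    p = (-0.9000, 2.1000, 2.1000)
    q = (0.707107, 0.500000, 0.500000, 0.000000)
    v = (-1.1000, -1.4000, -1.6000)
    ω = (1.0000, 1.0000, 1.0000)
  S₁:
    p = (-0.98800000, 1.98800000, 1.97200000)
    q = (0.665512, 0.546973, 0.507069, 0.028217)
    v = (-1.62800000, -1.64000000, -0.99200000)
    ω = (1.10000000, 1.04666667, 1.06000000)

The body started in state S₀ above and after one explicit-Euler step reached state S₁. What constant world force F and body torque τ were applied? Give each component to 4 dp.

F = (-3.3000, -1.5000, 3.8000)
τ = (0.1600, 0.1500, 0.0200)

Δv = v₁−v₀ = (-0.52800000, -0.24000000, 0.60800000)
F = m·Δv/dt = (-3.3000, -1.5000, 3.8000)
Δω = ω₁−ω₀ = (0.10000000, 0.04666667, 0.06000000)
τ = I·(Δω/dt) + ω₀×(Iω₀) = (0.1600, 0.1500, 0.0200)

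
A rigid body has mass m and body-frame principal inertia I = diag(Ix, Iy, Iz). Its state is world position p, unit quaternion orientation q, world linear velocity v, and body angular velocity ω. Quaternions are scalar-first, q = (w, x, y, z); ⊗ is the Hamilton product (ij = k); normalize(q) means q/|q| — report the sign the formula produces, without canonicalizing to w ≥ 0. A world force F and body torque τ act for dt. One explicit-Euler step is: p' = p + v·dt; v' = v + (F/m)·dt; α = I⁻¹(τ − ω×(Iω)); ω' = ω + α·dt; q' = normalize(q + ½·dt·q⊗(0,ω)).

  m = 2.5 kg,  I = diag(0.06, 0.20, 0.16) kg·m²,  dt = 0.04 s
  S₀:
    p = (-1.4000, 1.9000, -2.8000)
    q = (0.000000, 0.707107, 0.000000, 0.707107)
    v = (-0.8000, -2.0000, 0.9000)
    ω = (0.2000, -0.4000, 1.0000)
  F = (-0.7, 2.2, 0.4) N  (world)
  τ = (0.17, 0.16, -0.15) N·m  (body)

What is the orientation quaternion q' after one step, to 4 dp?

q⊗(0,ω) = (-0.8485284, 0.2828428, -0.5656856, -0.2828428)
q + ½dt·q⊗(0,ω), renormalized = (-0.0170, 0.7126, -0.0113, 0.7013)

q' = (-0.0170, 0.7126, -0.0113, 0.7013)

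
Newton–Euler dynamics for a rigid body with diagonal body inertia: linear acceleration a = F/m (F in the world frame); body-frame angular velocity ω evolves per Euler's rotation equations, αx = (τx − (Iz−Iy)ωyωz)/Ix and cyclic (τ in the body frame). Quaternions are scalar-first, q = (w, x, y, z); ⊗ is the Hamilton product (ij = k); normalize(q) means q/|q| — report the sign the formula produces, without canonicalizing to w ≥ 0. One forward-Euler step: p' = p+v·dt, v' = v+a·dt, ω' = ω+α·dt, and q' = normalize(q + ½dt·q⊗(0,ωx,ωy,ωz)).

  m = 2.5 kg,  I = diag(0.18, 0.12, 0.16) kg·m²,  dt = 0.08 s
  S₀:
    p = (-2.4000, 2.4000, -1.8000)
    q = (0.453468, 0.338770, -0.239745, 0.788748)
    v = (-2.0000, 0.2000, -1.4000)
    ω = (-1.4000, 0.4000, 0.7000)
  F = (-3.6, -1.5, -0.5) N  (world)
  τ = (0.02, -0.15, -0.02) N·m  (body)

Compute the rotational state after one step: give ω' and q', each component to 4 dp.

ω' = (-1.3961, 0.3131, 0.6732)
q' = (0.4532, 0.2934, -0.2855, 0.7918)

ω×(Iω) gyroscopic = (0.0112, -0.0196, 0.0336)
angular accel α = (0.0489, -1.0867, -0.3350)
ω' = ω + α·dt = (-1.3961, 0.3131, 0.6732)
q⊗(0,ω) = (0.0180524, -1.1181759, -1.1599990, 0.1172926)
updated quaternion q' = (0.4532, 0.2934, -0.2855, 0.7918)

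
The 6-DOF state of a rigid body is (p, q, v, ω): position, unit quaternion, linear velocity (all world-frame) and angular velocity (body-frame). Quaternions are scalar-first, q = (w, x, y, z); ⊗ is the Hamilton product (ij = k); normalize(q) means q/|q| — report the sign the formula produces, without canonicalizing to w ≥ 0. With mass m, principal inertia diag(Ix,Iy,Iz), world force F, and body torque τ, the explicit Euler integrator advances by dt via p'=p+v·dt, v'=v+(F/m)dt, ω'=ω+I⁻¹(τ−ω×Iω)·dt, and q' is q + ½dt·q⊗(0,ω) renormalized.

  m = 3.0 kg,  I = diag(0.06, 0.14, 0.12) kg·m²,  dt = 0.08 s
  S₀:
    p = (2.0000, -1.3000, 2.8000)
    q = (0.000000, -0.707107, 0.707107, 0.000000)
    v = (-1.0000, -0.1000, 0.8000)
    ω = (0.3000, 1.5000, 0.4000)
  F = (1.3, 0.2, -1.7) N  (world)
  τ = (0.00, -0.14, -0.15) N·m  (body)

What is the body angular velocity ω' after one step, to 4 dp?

precession coupling ω×(Iω) = (-0.0120, -0.0072, 0.0360)
α = I⁻¹(τ − ω×Iω) = (0.2000, -0.9486, -1.5500)
ω + α·dt = (0.3160, 1.4241, 0.2760)

ω' = (0.3160, 1.4241, 0.2760)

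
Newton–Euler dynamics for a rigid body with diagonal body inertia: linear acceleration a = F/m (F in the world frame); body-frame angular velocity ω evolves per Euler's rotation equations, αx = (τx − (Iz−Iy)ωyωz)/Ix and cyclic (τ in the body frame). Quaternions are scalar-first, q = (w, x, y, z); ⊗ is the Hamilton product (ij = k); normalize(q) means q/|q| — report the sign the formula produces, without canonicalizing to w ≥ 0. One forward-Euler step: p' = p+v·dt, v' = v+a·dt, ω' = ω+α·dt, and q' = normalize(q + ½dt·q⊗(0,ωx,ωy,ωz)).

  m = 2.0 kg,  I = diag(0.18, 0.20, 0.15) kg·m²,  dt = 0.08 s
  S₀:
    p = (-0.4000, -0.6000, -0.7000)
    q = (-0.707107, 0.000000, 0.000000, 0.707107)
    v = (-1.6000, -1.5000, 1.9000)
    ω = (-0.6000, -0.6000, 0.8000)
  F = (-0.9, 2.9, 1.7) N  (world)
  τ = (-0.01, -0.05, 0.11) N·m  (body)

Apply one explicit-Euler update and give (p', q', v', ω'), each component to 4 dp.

p' = (-0.5280, -0.7200, -0.5480)
q' = (-0.7289, 0.0339, 0.0000, 0.6837)
v' = (-1.6360, -1.3840, 1.9680)
ω' = (-0.6151, -0.6142, 0.8548)

ω×(Iω) gyroscopic = (0.0240, -0.0144, 0.0072)
(τ − ω×Iω)/I = (-0.1889, -0.1780, 0.6853)
new body rate ω' = (-0.6151, -0.6142, 0.8548)
q⊗(0,ω) = (-0.5656856, 0.8485284, 0.0000000, -0.5656856)
updated quaternion q' = (-0.7289, 0.0339, 0.0000, 0.6837)
linear accel F/m = (-0.4500, 1.4500, 0.8500)
new position p' = (-0.5280, -0.7200, -0.5480)
new velocity v' = (-1.6360, -1.3840, 1.9680)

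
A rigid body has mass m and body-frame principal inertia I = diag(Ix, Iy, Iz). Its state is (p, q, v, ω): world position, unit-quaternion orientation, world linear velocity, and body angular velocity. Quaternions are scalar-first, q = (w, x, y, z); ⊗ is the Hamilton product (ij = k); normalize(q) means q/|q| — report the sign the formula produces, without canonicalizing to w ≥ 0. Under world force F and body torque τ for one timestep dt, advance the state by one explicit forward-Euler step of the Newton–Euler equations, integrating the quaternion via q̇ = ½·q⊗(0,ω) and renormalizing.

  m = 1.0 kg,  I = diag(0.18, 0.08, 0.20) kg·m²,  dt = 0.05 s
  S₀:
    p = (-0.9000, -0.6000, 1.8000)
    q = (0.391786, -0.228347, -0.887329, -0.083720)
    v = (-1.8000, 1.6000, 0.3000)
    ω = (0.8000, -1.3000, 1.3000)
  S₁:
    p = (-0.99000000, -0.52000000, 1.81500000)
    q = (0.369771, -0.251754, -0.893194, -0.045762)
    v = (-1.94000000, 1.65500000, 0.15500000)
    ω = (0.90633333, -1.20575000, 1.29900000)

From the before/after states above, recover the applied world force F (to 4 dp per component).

v₁ − v₀ = (-0.14000000, 0.05500000, -0.14500000)
m·(v₁−v₀)/dt = (-2.8000, 1.1000, -2.9000)

F = (-2.8000, 1.1000, -2.9000)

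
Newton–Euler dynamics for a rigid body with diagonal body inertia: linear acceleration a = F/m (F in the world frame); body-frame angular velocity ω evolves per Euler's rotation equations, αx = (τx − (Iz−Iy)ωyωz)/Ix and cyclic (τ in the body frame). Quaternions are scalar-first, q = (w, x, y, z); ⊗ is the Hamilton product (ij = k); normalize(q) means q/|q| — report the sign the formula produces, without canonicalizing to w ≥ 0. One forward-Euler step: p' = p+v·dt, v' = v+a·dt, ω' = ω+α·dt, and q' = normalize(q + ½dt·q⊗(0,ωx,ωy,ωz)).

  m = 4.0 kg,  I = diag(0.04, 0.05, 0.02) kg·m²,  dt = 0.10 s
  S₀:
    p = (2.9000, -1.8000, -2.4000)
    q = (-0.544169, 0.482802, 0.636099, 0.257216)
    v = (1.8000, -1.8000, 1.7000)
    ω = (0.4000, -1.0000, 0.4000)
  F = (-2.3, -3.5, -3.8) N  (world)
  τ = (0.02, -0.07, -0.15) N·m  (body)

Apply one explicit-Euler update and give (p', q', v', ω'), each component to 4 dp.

p' = (3.0800, -1.9800, -2.2300)
q' = (-0.5263, 0.4967, 0.6577, 0.2091)
v' = (1.7425, -1.8875, 1.6050)
ω' = (0.4200, -1.1464, -0.3300)

a = F/m = (-0.5750, -0.8750, -0.9500)
new position p' = (3.0800, -1.9800, -2.2300)
v + (F/m)dt = (1.7425, -1.8875, 1.6050)
precession coupling ω×(Iω) = (0.0120, 0.0032, -0.0040)
angular accel α = (0.2000, -1.4640, -7.3000)
new body rate ω' = (0.4200, -1.1464, -0.3300)
Hamilton product q⊗(0,ω) = (0.3400918, 0.2939880, 0.4539346, -0.9549092)
q + ½dt·q⊗(0,ω), renormalized = (-0.5263, 0.4967, 0.6577, 0.2091)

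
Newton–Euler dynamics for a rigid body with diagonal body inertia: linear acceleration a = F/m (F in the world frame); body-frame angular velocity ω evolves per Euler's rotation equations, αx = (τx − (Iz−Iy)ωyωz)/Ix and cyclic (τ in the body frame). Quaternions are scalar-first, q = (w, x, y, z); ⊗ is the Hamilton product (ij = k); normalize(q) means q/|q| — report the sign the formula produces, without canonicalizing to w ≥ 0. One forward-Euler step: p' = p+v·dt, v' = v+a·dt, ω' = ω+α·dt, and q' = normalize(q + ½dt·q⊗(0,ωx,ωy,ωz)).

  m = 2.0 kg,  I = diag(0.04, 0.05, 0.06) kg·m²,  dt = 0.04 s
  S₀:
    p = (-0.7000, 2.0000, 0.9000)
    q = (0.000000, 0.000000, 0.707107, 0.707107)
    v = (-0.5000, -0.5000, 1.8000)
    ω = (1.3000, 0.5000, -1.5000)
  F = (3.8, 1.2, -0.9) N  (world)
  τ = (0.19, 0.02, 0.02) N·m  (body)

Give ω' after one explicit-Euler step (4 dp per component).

ω×(Iω) gyroscopic = (-0.0075, 0.0390, 0.0065)
angular accel α = (4.9375, -0.3800, 0.2250)
ω' = ω + α·dt = (1.4975, 0.4848, -1.4910)

ω' = (1.4975, 0.4848, -1.4910)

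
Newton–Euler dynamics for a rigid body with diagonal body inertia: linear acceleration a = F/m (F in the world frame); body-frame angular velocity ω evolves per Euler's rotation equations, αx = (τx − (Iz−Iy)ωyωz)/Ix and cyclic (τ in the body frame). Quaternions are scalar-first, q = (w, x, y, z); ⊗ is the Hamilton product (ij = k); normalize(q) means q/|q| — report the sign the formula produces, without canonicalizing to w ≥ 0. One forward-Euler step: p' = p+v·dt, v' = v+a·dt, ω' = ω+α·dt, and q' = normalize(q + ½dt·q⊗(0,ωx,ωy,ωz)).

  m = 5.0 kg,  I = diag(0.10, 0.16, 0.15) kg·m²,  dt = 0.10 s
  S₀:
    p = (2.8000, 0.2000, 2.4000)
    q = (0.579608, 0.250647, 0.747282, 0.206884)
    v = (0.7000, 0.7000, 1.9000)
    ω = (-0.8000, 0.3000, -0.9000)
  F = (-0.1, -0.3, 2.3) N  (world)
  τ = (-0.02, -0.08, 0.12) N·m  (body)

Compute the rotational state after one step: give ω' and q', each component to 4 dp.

precession coupling ω×(Iω) = (0.0027, -0.0360, -0.0144)
angular accel α = (-0.2270, -0.2750, 0.8960)
ω' = ω + α·dt = (-0.8227, 0.2725, -0.8104)
Hamilton product q⊗(0,ω) = (0.1625286, -1.1983054, 0.2339575, 0.1513725)
updated quaternion q' = (0.5866, 0.1904, 0.7575, 0.2140)

ω' = (-0.8227, 0.2725, -0.8104)
q' = (0.5866, 0.1904, 0.7575, 0.2140)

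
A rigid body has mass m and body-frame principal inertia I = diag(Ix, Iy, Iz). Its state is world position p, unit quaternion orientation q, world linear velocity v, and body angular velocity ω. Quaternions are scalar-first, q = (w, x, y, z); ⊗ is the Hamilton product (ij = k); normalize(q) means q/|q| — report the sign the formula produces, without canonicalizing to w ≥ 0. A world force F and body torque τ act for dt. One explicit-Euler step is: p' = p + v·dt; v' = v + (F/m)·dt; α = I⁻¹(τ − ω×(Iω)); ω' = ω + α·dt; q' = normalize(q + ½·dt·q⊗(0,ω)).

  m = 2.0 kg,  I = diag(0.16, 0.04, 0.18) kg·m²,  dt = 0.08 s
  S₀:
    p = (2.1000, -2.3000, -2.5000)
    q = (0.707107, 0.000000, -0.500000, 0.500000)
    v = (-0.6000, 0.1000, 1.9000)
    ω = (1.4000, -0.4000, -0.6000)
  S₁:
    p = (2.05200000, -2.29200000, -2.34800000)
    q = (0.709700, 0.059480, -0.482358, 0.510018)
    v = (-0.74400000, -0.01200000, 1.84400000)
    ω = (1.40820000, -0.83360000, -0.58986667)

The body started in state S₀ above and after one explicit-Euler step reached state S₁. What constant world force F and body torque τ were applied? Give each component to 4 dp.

F = (-3.6000, -2.8000, -1.4000)
τ = (0.0500, -0.2000, 0.0900)

v₁ − v₀ = (-0.14400000, -0.11200000, -0.05600000)
m·(v₁−v₀)/dt = (-3.6000, -2.8000, -1.4000)
ω₁ − ω₀ = (0.00820000, -0.43360000, 0.01013333)
precession coupling = (0.0336, 0.0168, 0.0672)
I·α + gyro = (0.0500, -0.2000, 0.0900)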